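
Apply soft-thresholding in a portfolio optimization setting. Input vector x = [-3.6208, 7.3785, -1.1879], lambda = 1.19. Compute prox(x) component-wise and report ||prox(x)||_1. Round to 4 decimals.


Soft-thresholding with lambda = 1.19:
prox(-3.6208) = sign(-3.6208)*max(|-3.6208| - 1.19, 0) = -2.4308
prox(7.3785) = sign(7.3785)*max(|7.3785| - 1.19, 0) = 6.1885
prox(-1.1879) = sign(-1.1879)*max(|-1.1879| - 1.19, 0) = 0.0
prox(x) = [-2.4308, 6.1885, 0.0]
||prox(x)||_1 = 2.4308 + 6.1885 + 0.0 = 8.6193


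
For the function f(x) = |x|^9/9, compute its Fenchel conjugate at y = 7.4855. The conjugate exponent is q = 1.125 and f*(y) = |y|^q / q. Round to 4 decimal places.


The conjugate exponent q satisfies 1/p + 1/q = 1.
p = 9, so q = 9/(9 - 1) = 1.125
|y|^q = 7.4855^1.125 = 9.6272
f*(7.4855) = 9.6272 / 1.125 = 8.5575


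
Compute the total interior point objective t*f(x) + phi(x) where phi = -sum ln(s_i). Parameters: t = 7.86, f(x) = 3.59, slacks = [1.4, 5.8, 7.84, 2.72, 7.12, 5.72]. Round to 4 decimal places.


Step 1: Compute log-barrier.
ln values: [0.3365, 1.7579, 2.0592, 1.0006, 1.9629, 1.744]
phi = -(0.3365 + 1.7579 + 2.0592 + 1.0006 + 1.9629 + 1.744) = -8.8611
Step 2: Compute augmented objective.
t*f(x) = 7.86*3.59 = 28.2174
Total = 28.2174 - 8.8611 = 19.3563


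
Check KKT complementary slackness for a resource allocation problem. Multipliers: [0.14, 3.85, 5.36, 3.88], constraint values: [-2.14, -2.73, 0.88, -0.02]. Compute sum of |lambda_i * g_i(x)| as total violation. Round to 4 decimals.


KKT complementary slackness check:
lambda_1 * g_1 = 0.14 * -2.14 = -0.2996
lambda_2 * g_2 = 3.85 * -2.73 = -10.5105
lambda_3 * g_3 = 5.36 * 0.88 = 4.7168
lambda_4 * g_4 = 3.88 * -0.02 = -0.0776
Total violation = 0.2996 + 10.5105 + 4.7168 + 0.0776 = 15.6045


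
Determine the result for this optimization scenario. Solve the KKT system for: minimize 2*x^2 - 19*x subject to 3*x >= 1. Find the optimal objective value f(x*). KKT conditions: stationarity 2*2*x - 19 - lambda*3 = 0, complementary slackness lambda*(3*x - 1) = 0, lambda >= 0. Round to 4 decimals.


Step 1: Try lambda = 0 (constraint inactive).
Stationarity: 2*2*x - 19 = 0
x* = 19/(2*2) = 4.75
Check constraint: 3*4.75 = 14.25 >= 1 -- satisfied.
Step 2: Compute optimal value.
f(x*) = 2*4.75^2 - 19*4.75 = -45.125


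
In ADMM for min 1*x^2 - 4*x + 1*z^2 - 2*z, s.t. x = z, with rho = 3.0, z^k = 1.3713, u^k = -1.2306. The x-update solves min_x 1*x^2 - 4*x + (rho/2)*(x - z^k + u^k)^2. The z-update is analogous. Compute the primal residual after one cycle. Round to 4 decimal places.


ADMM iteration with rho = 3.0, z^k = 1.3713, u^k = -1.2306
Step 1: x-update.
Minimize 1*x^2 - 4*x + (3.0/2)*(x - 1.3713 - 1.2306)^2
FOC: (2*1 + 3.0)*x = 4 + 3.0*(1.3713 + 1.2306)
x^{k+1} = 2.3611
Step 2: z-update.
Minimize 1*z^2 - 2*z + (3.0/2)*(2.3611 - z - 1.2306)^2
FOC: (2*1 + 3.0)*z = 2 + 3.0*(2.3611 - 1.2306)
z^{k+1} = 1.0783
Step 3: u-update.
u^{k+1} = -1.2306 + 2.3611 - 1.0783 = 0.0522
Step 4: Primal residual = |2.3611 - 1.0783| = 1.2828


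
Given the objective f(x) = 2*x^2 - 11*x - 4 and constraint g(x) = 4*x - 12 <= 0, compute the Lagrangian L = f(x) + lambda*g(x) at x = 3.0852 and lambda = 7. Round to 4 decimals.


Step 1: Evaluate f(x).
f(3.0852) = 2*3.0852^2 - 11*3.0852 - 4 = -18.9003
Step 2: Evaluate g(x).
g(3.0852) = 4*3.0852 - 12 = 0.3408
Step 3: Compute Lagrangian.
L = -18.9003 + 7*0.3408 = -16.5147


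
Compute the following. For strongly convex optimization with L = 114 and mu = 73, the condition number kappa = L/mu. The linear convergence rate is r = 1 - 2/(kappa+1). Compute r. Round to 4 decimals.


Step 1: Compute the condition number.
kappa = L/mu = 114/73 = 1.5616
Step 2: Compute the convergence rate.
r = 1 - 2/(kappa + 1) = 1 - 2*mu/(L + mu) = (L - mu)/(L + mu) = 41/187 = 0.2193


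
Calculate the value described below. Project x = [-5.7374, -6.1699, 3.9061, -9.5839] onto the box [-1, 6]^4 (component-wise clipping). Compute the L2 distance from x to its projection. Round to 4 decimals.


Project each component onto [-1, 6].
clip(-5.7374) = -1.0, clip(-6.1699) = -1.0, clip(3.9061) = 3.9061, clip(-9.5839) = -1.0
Projection = [-1.0, -1.0, 3.9061, -1.0]
Squared diffs: [22.443, 26.7279, 0.0, 73.6833]
Distance = sqrt(122.8542) = 11.084


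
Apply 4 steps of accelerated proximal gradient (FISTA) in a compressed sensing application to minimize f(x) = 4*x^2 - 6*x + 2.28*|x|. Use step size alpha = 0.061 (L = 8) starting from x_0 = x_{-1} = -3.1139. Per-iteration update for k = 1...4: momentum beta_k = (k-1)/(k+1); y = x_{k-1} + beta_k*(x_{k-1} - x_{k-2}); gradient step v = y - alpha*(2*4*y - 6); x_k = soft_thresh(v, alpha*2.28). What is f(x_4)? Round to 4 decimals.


FISTA on f(x) = 4*x^2 - 6*x + 2.28*|x|
L = 8, alpha = 0.061
Iteration 1: beta = 0.0, y = -3.1139 + 0.0*(-3.1139 + 3.1139) = -3.1139
  grad(y) = -30.9112, v = y - alpha*grad = -1.2283
  prox(v) = soft_thresh(-1.2283, 0.1391) = -1.0892
Iteration 2: beta = 0.3333, y = -1.0892 + 0.3333*(-1.0892 + 3.1139) = -0.4143
  grad(y) = -9.3148, v = y - alpha*grad = 0.1539
  prox(v) = soft_thresh(0.1539, 0.1391) = 0.0148
Iteration 3: beta = 0.5, y = 0.0148 + 0.5*(0.0148 + 1.0892) = 0.5668
  grad(y) = -1.4658, v = y - alpha*grad = 0.6562
  prox(v) = soft_thresh(0.6562, 0.1391) = 0.5171
Iteration 4: beta = 0.6, y = 0.5171 + 0.6*(0.5171 - 0.0148) = 0.8185
  grad(y) = 0.5481, v = y - alpha*grad = 0.7851
  prox(v) = soft_thresh(0.7851, 0.1391) = 0.646
f(x_4) = 4*0.646^2 - 6*0.646 + 2.28*|0.646| = -0.7339


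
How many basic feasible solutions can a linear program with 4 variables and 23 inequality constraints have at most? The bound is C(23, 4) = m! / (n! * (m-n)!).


Each vertex corresponds to some choice of n active constraints out of m, so the number of vertices is at most C(m, n) = m! / (n!(m-n)!).
m = 23, n = 4
Numerator: 23 * 22 * 21 * 20
Denominator: 4! = 24
C(23, 4) = 8855


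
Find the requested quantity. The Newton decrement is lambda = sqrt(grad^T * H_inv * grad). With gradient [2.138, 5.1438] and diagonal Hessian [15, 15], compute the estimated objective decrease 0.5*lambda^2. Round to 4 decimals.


Step 1: H is diagonal, so H^(-1) * g = [0.1425, 0.3429].
Step 2: g^T H^(-1) g = sum_i g_i^2 / H_ii
  = (2.138)^2/15 + (5.1438)^2/15
  = 0.3047 + 1.7639 = 2.0686
Step 3: Objective decrease = 0.5 * g^T H^(-1) g = 1.0343


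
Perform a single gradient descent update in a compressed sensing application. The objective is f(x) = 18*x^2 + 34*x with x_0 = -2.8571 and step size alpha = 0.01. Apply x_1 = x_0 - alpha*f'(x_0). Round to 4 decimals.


We compute the gradient at x_0 and apply the update.
f'(x) = 36*x + 34
f'(-2.8571) = 36*-2.8571 + 34 = -68.8556
x_1 = -2.8571 - 0.01*-68.8556 = -2.1685


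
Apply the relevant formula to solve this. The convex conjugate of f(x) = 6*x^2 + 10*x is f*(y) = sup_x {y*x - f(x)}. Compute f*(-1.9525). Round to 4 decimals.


f*(y) = sup_x {y*x - a*x^2 - b*x} = sup_x {(y-b)*x - a*x^2}
FOC: (y - b) - 2a*x = 0 => x* = (y - b)/(2a)
x* = (-1.9525 - 10)/(2*6) = -0.996
f*(-1.9525) = (y-b)^2/(4a) = (-1.9525 - 10)^2/(4*6)
= 142.8623/24 = 5.9526


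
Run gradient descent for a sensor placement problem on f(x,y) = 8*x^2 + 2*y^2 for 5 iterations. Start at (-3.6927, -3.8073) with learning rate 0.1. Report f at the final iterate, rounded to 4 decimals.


Gradient descent on f(x,y) = 8*x^2 + 2*y^2.
Starting point: (-3.6927, -3.8073), alpha = 0.1
Step 1: grad_x = 2*8*-3.6927 = -59.0832, grad_y = 2*2*-3.8073 = -15.2292
  x_1 = -3.6927 - 0.1*-59.0832 = 2.2156
  y_1 = -3.8073 - 0.1*-15.2292 = -2.2844
Step 2: grad_x = 2*8*2.2156 = 35.4499, grad_y = 2*2*-2.2844 = -9.1375
  x_2 = 2.2156 - 0.1*35.4499 = -1.3294
  y_2 = -2.2844 - 0.1*-9.1375 = -1.3706
Step 3: grad_x = 2*8*-1.3294 = -21.27, grad_y = 2*2*-1.3706 = -5.4825
  x_3 = -1.3294 - 0.1*-21.27 = 0.7976
  y_3 = -1.3706 - 0.1*-5.4825 = -0.8224
Step 4: grad_x = 2*8*0.7976 = 12.762, grad_y = 2*2*-0.8224 = -3.2895
  x_4 = 0.7976 - 0.1*12.762 = -0.4786
  y_4 = -0.8224 - 0.1*-3.2895 = -0.4934
Step 5: grad_x = 2*8*-0.4786 = -7.6572, grad_y = 2*2*-0.4934 = -1.9737
  x_5 = -0.4786 - 0.1*-7.6572 = 0.2871
  y_5 = -0.4934 - 0.1*-1.9737 = -0.2961
f(0.2871, -0.2961) = 8*0.2871^2 + 2*(-0.2961)^2 = 0.8349


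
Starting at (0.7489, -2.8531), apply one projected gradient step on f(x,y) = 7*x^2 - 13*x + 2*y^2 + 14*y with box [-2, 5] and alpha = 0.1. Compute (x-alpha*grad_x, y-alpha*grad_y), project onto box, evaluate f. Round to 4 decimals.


Step 1: Compute gradient at (0.7489, -2.8531).
grad_x = 2*7*0.7489 - 13 = -2.5154
grad_y = 2*2*-2.8531 + 14 = 2.5876
Step 2: Gradient step.
x_raw = 0.7489 - 0.1*-2.5154 = 1.0004
y_raw = -2.8531 - 0.1*2.5876 = -3.1119
Step 3: Project onto [-2, 5].
x_proj = clip(1.0004) = 1.0004
y_proj = clip(-3.1119) = -2.0
Step 4: Evaluate f.
f(1.0004, -2.0) = -25.9996


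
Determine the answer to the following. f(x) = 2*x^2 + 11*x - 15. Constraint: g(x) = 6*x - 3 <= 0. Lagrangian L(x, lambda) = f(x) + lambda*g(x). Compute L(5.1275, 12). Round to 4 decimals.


Step 1: Evaluate f(x).
f(5.1275) = 2*5.1275^2 + 11*5.1275 - 15 = 93.985
Step 2: Evaluate g(x).
g(5.1275) = 6*5.1275 - 3 = 27.765
Step 3: Compute Lagrangian.
L = 93.985 + 12*27.765 = 427.165


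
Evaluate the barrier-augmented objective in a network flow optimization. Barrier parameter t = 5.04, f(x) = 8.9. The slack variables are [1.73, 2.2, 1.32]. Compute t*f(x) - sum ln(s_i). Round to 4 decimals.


Step 1: Compute log-barrier.
ln values: [0.5481, 0.7885, 0.2776]
phi = -(0.5481 + 0.7885 + 0.2776) = -1.6142
Step 2: Compute augmented objective.
t*f(x) = 5.04*8.9 = 44.856
Total = 44.856 - 1.6142 = 43.2418


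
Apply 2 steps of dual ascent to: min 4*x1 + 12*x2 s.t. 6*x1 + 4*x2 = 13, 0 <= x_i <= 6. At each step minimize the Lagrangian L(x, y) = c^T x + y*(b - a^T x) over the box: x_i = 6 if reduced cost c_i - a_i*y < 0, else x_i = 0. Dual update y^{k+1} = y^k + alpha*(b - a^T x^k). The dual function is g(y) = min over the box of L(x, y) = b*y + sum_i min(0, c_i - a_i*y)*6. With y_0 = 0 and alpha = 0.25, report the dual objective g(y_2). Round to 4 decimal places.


Dual ascent for LP: min 4*x1 + 12*x2, 6*x1 + 4*x2 = 13, 0 <= x_i <= 6
Step 1: y^k = 0.0, reduced costs: (4.0, 12.0)
  x^k = (0.0, 0.0), subgradient = b - a^T x = 13.0
  y^{k+1} = 0.0 + 0.25*13.0 = 3.25
Step 2: y^k = 3.25, reduced costs: (-15.5, -1.0)
  x^k = (6.0, 6.0), subgradient = b - a^T x = -47.0
  y^{k+1} = 3.25 + 0.25*-47.0 = -8.5
Dual objective at y_2 = -8.5: reduced costs (55.0, 46.0), box minimizer x = (0.0, 0.0)
g(y_2) = b*y + (c1 - a1*y)*x1 + (c2 - a2*y)*x2 = 13*(-8.5) + 55.0*0.0 + 46.0*0.0 = -110.5 + 0.0 + 0.0 = -110.5


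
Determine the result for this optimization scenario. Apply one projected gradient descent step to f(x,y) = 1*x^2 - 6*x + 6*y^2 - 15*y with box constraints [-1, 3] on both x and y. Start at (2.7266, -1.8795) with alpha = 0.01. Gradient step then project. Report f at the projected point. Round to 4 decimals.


Step 1: Compute gradient at (2.7266, -1.8795).
grad_x = 2*1*2.7266 - 6 = -0.5468
grad_y = 2*6*-1.8795 - 15 = -37.554
Step 2: Gradient step.
x_raw = 2.7266 - 0.01*-0.5468 = 2.7321
y_raw = -1.8795 - 0.01*-37.554 = -1.504
Step 3: Project onto [-1, 3].
x_proj = clip(2.7321) = 2.7321
y_proj = clip(-1.504) = -1.0
Step 4: Evaluate f.
f(2.7321, -1.0) = 12.0718


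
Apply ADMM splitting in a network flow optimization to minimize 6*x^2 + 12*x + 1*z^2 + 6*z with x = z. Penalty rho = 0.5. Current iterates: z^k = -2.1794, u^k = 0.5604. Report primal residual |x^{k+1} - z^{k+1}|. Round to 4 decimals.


ADMM iteration with rho = 0.5, z^k = -2.1794, u^k = 0.5604
Step 1: x-update.
Minimize 6*x^2 + 12*x + (0.5/2)*(x + 2.1794 + 0.5604)^2
FOC: (2*6 + 0.5)*x = -12 + 0.5*(-2.1794 - 0.5604)
x^{k+1} = -1.0696
Step 2: z-update.
Minimize 1*z^2 + 6*z + (0.5/2)*(-1.0696 - z + 0.5604)^2
FOC: (2*1 + 0.5)*z = -6 + 0.5*(-1.0696 + 0.5604)
z^{k+1} = -2.5018
Step 3: u-update.
u^{k+1} = 0.5604 - 1.0696 + 2.5018 = 1.9926
Step 4: Primal residual = |-1.0696 + 2.5018| = 1.4322


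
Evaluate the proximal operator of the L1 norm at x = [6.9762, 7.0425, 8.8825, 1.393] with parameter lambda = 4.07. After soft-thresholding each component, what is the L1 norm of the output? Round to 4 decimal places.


Soft-thresholding with lambda = 4.07:
prox(6.9762) = sign(6.9762)*max(|6.9762| - 4.07, 0) = 2.9062
prox(7.0425) = sign(7.0425)*max(|7.0425| - 4.07, 0) = 2.9725
prox(8.8825) = sign(8.8825)*max(|8.8825| - 4.07, 0) = 4.8125
prox(1.393) = sign(1.393)*max(|1.393| - 4.07, 0) = 0.0
prox(x) = [2.9062, 2.9725, 4.8125, 0.0]
||prox(x)||_1 = 2.9062 + 2.9725 + 4.8125 + 0.0 = 10.6912


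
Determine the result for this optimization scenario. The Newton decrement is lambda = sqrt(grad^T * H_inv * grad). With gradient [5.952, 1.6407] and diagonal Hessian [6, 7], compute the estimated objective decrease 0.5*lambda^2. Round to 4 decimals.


Step 1: H is diagonal, so H^(-1) * g = [0.992, 0.2344].
Step 2: g^T H^(-1) g = sum_i g_i^2 / H_ii
  = (5.952)^2/6 + (1.6407)^2/7
  = 5.9044 + 0.3846 = 6.2889
Step 3: Objective decrease = 0.5 * g^T H^(-1) g = 3.1445


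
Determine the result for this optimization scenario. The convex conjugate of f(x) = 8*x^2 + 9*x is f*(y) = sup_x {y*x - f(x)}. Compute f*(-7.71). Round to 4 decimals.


f*(y) = sup_x {y*x - a*x^2 - b*x} = sup_x {(y-b)*x - a*x^2}
FOC: (y - b) - 2a*x = 0 => x* = (y - b)/(2a)
x* = (-7.71 - 9)/(2*8) = -1.0444
f*(-7.71) = (y-b)^2/(4a) = (-7.71 - 9)^2/(4*8)
= 279.2241/32 = 8.7258


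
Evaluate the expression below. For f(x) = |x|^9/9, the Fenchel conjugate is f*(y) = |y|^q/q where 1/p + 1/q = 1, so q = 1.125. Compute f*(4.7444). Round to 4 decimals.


The conjugate exponent q satisfies 1/p + 1/q = 1.
p = 9, so q = 9/(9 - 1) = 1.125
|y|^q = 4.7444^1.125 = 5.7637
f*(4.7444) = 5.7637 / 1.125 = 5.1233


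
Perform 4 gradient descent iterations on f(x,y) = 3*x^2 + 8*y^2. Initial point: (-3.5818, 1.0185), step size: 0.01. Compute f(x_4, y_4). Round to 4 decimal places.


Gradient descent on f(x,y) = 3*x^2 + 8*y^2.
Starting point: (-3.5818, 1.0185), alpha = 0.01
Step 1: grad_x = 2*3*-3.5818 = -21.4908, grad_y = 2*8*1.0185 = 16.296
  x_1 = -3.5818 - 0.01*-21.4908 = -3.3669
  y_1 = 1.0185 - 0.01*16.296 = 0.8555
Step 2: grad_x = 2*3*-3.3669 = -20.2014, grad_y = 2*8*0.8555 = 13.6886
  x_2 = -3.3669 - 0.01*-20.2014 = -3.1649
  y_2 = 0.8555 - 0.01*13.6886 = 0.7187
Step 3: grad_x = 2*3*-3.1649 = -18.9893, grad_y = 2*8*0.7187 = 11.4985
  x_3 = -3.1649 - 0.01*-18.9893 = -2.975
  y_3 = 0.7187 - 0.01*11.4985 = 0.6037
Step 4: grad_x = 2*3*-2.975 = -17.8499, grad_y = 2*8*0.6037 = 9.6587
  x_4 = -2.975 - 0.01*-17.8499 = -2.7965
  y_4 = 0.6037 - 0.01*9.6587 = 0.5071
f(-2.7965, 0.5071) = 3*(-2.7965)^2 + 8*0.5071^2 = 25.5181


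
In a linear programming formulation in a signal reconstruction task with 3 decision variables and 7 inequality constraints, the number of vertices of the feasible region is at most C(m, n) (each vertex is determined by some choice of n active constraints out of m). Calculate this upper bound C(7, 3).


Each vertex corresponds to some choice of n active constraints out of m, so the number of vertices is at most C(m, n) = m! / (n!(m-n)!).
m = 7, n = 3
Numerator: 7 * 6 * 5
Denominator: 3! = 6
C(7, 3) = 35


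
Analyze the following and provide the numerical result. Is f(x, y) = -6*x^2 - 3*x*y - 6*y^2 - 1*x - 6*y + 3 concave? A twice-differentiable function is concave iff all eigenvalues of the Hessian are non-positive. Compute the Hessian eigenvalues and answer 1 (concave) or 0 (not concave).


The Hessian of f(x,y) = -6*x^2 - 3*x*y - 6*y^2 - 1*x - 6*y + 3 is:
H = [[-12, -3], [-3, -12]]
Trace = -12 - 12 = -24
Determinant = -12*-12 - (-3)^2 = 135
Discriminant = (-24)^2 - 4*135 = 36.0
Eigenvalues: lambda_1 = -15.0, lambda_2 = -9.0
The function is concave.

1


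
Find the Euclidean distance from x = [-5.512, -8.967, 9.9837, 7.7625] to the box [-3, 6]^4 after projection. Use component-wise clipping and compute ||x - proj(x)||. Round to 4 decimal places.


Project each component onto [-3, 6].
clip(-5.512) = -3.0, clip(-8.967) = -3.0, clip(9.9837) = 6.0, clip(7.7625) = 6.0
Projection = [-3.0, -3.0, 6.0, 6.0]
Squared diffs: [6.3101, 35.6051, 15.8699, 3.1064]
Distance = sqrt(60.8915) = 7.8033


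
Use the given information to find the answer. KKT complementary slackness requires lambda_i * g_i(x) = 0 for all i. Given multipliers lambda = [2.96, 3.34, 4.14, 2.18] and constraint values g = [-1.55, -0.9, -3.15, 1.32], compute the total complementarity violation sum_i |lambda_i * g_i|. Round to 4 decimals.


KKT complementary slackness check:
lambda_1 * g_1 = 2.96 * -1.55 = -4.588
lambda_2 * g_2 = 3.34 * -0.9 = -3.006
lambda_3 * g_3 = 4.14 * -3.15 = -13.041
lambda_4 * g_4 = 2.18 * 1.32 = 2.8776
Total violation = 4.588 + 3.006 + 13.041 + 2.8776 = 23.5126


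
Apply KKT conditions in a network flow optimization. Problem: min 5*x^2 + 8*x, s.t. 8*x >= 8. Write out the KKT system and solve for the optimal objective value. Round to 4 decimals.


Step 1: Try lambda = 0 (constraint inactive).
x_unc = -8/(2*5) = -0.8
Check: 8*-0.8 = -6.4 < 8 -- violated!
Step 2: Constraint must be active: 8*x = 8
x* = 8/8 = 1.0
lambda = (2*5*1.0 + 8)/8 = 2.25
Step 3: Compute optimal value.
f(x*) = 5*1.0^2 + 8*1.0 = 13.0


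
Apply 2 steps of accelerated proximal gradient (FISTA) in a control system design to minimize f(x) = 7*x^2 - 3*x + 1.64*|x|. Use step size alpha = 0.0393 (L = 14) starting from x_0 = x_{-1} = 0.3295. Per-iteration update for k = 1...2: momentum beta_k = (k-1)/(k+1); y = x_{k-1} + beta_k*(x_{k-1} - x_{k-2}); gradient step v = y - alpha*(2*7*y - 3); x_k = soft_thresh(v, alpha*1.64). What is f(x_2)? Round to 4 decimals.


FISTA on f(x) = 7*x^2 - 3*x + 1.64*|x|
L = 14, alpha = 0.0393
Iteration 1: beta = 0.0, y = 0.3295 + 0.0*(0.3295 - 0.3295) = 0.3295
  grad(y) = 1.613, v = y - alpha*grad = 0.2661
  prox(v) = soft_thresh(0.2661, 0.0645) = 0.2017
Iteration 2: beta = 0.3333, y = 0.2017 + 0.3333*(0.2017 - 0.3295) = 0.159
  grad(y) = -0.7734, v = y - alpha*grad = 0.1894
  prox(v) = soft_thresh(0.1894, 0.0645) = 0.125
f(x_2) = 7*0.125^2 - 3*0.125 + 1.64*|0.125| = -0.0606


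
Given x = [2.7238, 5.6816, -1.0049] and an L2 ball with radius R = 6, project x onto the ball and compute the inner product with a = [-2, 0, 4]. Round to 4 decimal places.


Step 1: Compute ||x|| (intermediates to 6 decimals).
||x|| = sqrt(2.7238^2 + 5.6816^2 + (-1.0049)^2) = 6.380399
Step 2: Project.
Since ||x|| > R, scale = R/||x|| = 6/6.380399 = 0.94038, proj(x) = scale * x
proj(x) = [2.561407, 5.342863, -0.944988]
Step 3: Dot product.
a^T * proj(x) = -2*2.561407 + 0*5.342863 + 4*(-0.944988) = -8.9028


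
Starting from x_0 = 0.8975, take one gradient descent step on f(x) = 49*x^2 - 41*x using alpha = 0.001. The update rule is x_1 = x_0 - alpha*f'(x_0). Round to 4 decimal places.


We compute the gradient at x_0 and apply the update.
f'(x) = 98*x - 41
f'(0.8975) = 98*0.8975 - 41 = 46.955
x_1 = 0.8975 - 0.001*46.955 = 0.8505


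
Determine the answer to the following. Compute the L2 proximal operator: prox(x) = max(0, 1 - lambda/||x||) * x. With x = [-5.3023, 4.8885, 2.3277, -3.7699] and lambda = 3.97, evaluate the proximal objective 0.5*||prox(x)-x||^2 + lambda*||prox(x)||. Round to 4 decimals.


Step 1: Compute ||x||.
||x|| = 8.4642
Step 2: Compute scaling factor.
scale = max(0, 1 - 3.97/8.4642) = 0.531
Step 3: prox(x) = [-2.8153, 2.5956, 1.2359, -2.0017]
||prox(x)|| = 4.4942
Step 4: Proximal objective.
0.5*||prox-x||^2 = 7.8805
lambda*||prox|| = 17.842
Total = 25.7223


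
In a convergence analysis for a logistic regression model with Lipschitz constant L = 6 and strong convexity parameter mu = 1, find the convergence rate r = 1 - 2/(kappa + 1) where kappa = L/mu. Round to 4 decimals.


Step 1: Compute the condition number.
kappa = L/mu = 6/1 = 6.0
Step 2: Compute the convergence rate.
r = 1 - 2/(kappa + 1) = 1 - 2*mu/(L + mu) = (L - mu)/(L + mu) = 5/7 = 0.7143


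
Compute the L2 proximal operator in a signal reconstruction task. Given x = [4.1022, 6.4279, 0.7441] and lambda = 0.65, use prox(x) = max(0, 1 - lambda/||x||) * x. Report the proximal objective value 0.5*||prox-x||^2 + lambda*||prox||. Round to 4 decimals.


Step 1: Compute ||x||.
||x|| = 7.6616
Step 2: Compute scaling factor.
scale = max(0, 1 - 0.65/7.6616) = 0.9152
Step 3: prox(x) = [3.7542, 5.8826, 0.681]
||prox(x)|| = 7.0116
Step 4: Proximal objective.
0.5*||prox-x||^2 = 0.2113
lambda*||prox|| = 4.5575
Total = 4.7688


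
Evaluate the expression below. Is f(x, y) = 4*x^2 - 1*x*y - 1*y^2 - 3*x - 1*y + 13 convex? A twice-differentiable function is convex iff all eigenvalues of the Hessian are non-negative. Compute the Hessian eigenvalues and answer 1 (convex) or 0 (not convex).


The Hessian of f(x,y) = 4*x^2 - 1*x*y - 1*y^2 - 3*x - 1*y + 13 is:
H = [[8, -1], [-1, -2]]
Trace = 8 - 2 = 6
Determinant = 8*-2 - (-1)^2 = -17
Discriminant = (6)^2 - 4*-17 = 104.0
Eigenvalues: lambda_1 = -2.099, lambda_2 = 8.099
The function is not convex.

0


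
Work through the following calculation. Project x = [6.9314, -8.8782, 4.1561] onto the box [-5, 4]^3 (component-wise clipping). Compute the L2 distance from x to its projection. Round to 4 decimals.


Project each component onto [-5, 4].
clip(6.9314) = 4.0, clip(-8.8782) = -5.0, clip(4.1561) = 4.0
Projection = [4.0, -5.0, 4.0]
Squared diffs: [8.5931, 15.0404, 0.0244]
Distance = sqrt(23.6579) = 4.8639


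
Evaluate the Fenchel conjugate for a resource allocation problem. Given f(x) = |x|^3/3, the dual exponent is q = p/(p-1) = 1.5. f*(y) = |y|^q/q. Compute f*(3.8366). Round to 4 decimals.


The conjugate exponent q satisfies 1/p + 1/q = 1.
p = 3, so q = 3/(3 - 1) = 1.5
|y|^q = 3.8366^1.5 = 7.5148
f*(3.8366) = 7.5148 / 1.5 = 5.0099


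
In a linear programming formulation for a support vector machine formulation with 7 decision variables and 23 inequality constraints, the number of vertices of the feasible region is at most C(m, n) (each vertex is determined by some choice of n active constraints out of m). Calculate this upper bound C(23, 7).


Each vertex corresponds to some choice of n active constraints out of m, so the number of vertices is at most C(m, n) = m! / (n!(m-n)!).
m = 23, n = 7
Numerator: 23 * 22 * 21 * 20 * 19 * 18 * 17
Denominator: 7! = 5040
C(23, 7) = 245157


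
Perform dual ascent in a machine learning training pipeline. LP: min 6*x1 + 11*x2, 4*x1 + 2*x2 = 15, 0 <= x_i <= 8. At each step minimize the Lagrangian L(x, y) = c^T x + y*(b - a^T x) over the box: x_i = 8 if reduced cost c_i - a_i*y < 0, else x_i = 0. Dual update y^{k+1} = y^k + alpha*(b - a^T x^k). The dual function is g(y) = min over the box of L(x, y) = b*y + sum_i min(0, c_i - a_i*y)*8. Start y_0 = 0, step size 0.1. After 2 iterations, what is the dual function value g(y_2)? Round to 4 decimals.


Dual ascent for LP: min 6*x1 + 11*x2, 4*x1 + 2*x2 = 15, 0 <= x_i <= 8
Step 1: y^k = 0.0, reduced costs: (6.0, 11.0)
  x^k = (0.0, 0.0), subgradient = b - a^T x = 15.0
  y^{k+1} = 0.0 + 0.1*15.0 = 1.5
Step 2: y^k = 1.5, reduced costs: (0.0, 8.0)
  x^k = (0.0, 0.0), subgradient = b - a^T x = 15.0
  y^{k+1} = 1.5 + 0.1*15.0 = 3.0
Dual objective at y_2 = 3.0: reduced costs (-6.0, 5.0), box minimizer x = (8.0, 0.0)
g(y_2) = b*y + (c1 - a1*y)*x1 + (c2 - a2*y)*x2 = 15*3.0 + (-6.0)*8.0 + 5.0*0.0 = 45.0 - 48.0 + 0.0 = -3.0


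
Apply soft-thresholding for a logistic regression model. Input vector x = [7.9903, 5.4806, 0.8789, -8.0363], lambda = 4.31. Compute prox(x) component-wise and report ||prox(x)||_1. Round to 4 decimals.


Soft-thresholding with lambda = 4.31:
prox(7.9903) = sign(7.9903)*max(|7.9903| - 4.31, 0) = 3.6803
prox(5.4806) = sign(5.4806)*max(|5.4806| - 4.31, 0) = 1.1706
prox(0.8789) = sign(0.8789)*max(|0.8789| - 4.31, 0) = 0.0
prox(-8.0363) = sign(-8.0363)*max(|-8.0363| - 4.31, 0) = -3.7263
prox(x) = [3.6803, 1.1706, 0.0, -3.7263]
||prox(x)||_1 = 3.6803 + 1.1706 + 0.0 + 3.7263 = 8.5772


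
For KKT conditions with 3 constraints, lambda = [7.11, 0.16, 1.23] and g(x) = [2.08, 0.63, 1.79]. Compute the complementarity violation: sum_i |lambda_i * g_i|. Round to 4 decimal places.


KKT complementary slackness check:
lambda_1 * g_1 = 7.11 * 2.08 = 14.7888
lambda_2 * g_2 = 0.16 * 0.63 = 0.1008
lambda_3 * g_3 = 1.23 * 1.79 = 2.2017
Total violation = 14.7888 + 0.1008 + 2.2017 = 17.0913


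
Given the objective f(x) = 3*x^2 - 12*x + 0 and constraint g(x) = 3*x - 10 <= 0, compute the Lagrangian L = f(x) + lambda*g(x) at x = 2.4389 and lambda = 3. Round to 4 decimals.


Step 1: Evaluate f(x).
f(2.4389) = 3*2.4389^2 - 12*2.4389 + 0 = -11.4221
Step 2: Evaluate g(x).
g(2.4389) = 3*2.4389 - 10 = -2.6833
Step 3: Compute Lagrangian.
L = -11.4221 + 3*-2.6833 = -19.472


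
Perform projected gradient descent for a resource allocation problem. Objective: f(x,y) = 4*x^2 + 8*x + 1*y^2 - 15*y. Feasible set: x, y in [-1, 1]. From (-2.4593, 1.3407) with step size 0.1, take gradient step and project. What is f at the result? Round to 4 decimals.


Step 1: Compute gradient at (-2.4593, 1.3407).
grad_x = 2*4*-2.4593 + 8 = -11.6744
grad_y = 2*1*1.3407 - 15 = -12.3186
Step 2: Gradient step.
x_raw = -2.4593 - 0.1*-11.6744 = -1.2919
y_raw = 1.3407 - 0.1*-12.3186 = 2.5726
Step 3: Project onto [-1, 1].
x_proj = clip(-1.2919) = -1.0
y_proj = clip(2.5726) = 1.0
Step 4: Evaluate f.
f(-1.0, 1.0) = -18.0


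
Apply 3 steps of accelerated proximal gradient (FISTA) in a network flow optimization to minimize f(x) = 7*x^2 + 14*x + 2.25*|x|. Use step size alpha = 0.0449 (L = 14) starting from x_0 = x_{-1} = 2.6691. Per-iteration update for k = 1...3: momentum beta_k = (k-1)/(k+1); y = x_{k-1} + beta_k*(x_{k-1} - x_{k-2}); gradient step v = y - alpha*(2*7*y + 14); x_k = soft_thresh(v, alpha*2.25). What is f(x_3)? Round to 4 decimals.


FISTA on f(x) = 7*x^2 + 14*x + 2.25*|x|
L = 14, alpha = 0.0449
Iteration 1: beta = 0.0, y = 2.6691 + 0.0*(2.6691 - 2.6691) = 2.6691
  grad(y) = 51.3674, v = y - alpha*grad = 0.3627
  prox(v) = soft_thresh(0.3627, 0.101) = 0.2617
Iteration 2: beta = 0.3333, y = 0.2617 + 0.3333*(0.2617 - 2.6691) = -0.5408
  grad(y) = 6.4289, v = y - alpha*grad = -0.8295
  prox(v) = soft_thresh(-0.8295, 0.101) = -0.7284
Iteration 3: beta = 0.5, y = -0.7284 + 0.5*(-0.7284 - 0.2617) = -1.2235
  grad(y) = -3.1287, v = y - alpha*grad = -1.083
  prox(v) = soft_thresh(-1.083, 0.101) = -0.982
f(x_3) = 7*(-0.982)^2 + 14*(-0.982) + 2.25*|-0.982| = -4.7883


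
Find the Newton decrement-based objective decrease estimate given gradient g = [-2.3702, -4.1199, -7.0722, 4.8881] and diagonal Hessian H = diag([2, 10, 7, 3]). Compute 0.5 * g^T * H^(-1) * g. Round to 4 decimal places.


Step 1: H is diagonal, so H^(-1) * g = [-1.1851, -0.412, -1.0103, 1.6294].
Step 2: g^T H^(-1) g = sum_i g_i^2 / H_ii
  = (-2.3702)^2/2 + (-4.1199)^2/10 + (-7.0722)^2/7 + (4.8881)^2/3
  = 2.8089 + 1.6974 + 7.1451 + 7.9645 = 19.6159
Step 3: Objective decrease = 0.5 * g^T H^(-1) g = 9.808


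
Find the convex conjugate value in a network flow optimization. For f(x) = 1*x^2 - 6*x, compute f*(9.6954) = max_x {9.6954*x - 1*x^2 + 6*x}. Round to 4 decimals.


f*(y) = sup_x {y*x - a*x^2 - b*x} = sup_x {(y-b)*x - a*x^2}
FOC: (y - b) - 2a*x = 0 => x* = (y - b)/(2a)
x* = (9.6954 + 6)/(2*1) = 7.8477
f*(9.6954) = (y-b)^2/(4a) = (9.6954 + 6)^2/(4*1)
= 246.3456/4 = 61.5864


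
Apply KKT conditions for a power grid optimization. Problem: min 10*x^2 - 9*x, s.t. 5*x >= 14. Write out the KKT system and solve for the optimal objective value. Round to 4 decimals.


Step 1: Try lambda = 0 (constraint inactive).
x_unc = 9/(2*10) = 0.45
Check: 5*0.45 = 2.25 < 14 -- violated!
Step 2: Constraint must be active: 5*x = 14
x* = 14/5 = 2.8
lambda = (2*10*2.8 - 9)/5 = 9.4
Step 3: Compute optimal value.
f(x*) = 10*2.8^2 - 9*2.8 = 53.2


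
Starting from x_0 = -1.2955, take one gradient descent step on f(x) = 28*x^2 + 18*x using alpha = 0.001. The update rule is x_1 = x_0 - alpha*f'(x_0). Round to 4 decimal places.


We compute the gradient at x_0 and apply the update.
f'(x) = 56*x + 18
f'(-1.2955) = 56*-1.2955 + 18 = -54.548
x_1 = -1.2955 - 0.001*-54.548 = -1.241


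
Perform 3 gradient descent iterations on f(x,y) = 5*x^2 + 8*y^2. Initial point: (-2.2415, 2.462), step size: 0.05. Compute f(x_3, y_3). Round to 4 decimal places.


Gradient descent on f(x,y) = 5*x^2 + 8*y^2.
Starting point: (-2.2415, 2.462), alpha = 0.05
Step 1: grad_x = 2*5*-2.2415 = -22.415, grad_y = 2*8*2.462 = 39.392
  x_1 = -2.2415 - 0.05*-22.415 = -1.1208
  y_1 = 2.462 - 0.05*39.392 = 0.4924
Step 2: grad_x = 2*5*-1.1208 = -11.2075, grad_y = 2*8*0.4924 = 7.8784
  x_2 = -1.1208 - 0.05*-11.2075 = -0.5604
  y_2 = 0.4924 - 0.05*7.8784 = 0.0985
Step 3: grad_x = 2*5*-0.5604 = -5.6038, grad_y = 2*8*0.0985 = 1.5757
  x_3 = -0.5604 - 0.05*-5.6038 = -0.2802
  y_3 = 0.0985 - 0.05*1.5757 = 0.0197
f(-0.2802, 0.0197) = 5*(-0.2802)^2 + 8*0.0197^2 = 0.3956


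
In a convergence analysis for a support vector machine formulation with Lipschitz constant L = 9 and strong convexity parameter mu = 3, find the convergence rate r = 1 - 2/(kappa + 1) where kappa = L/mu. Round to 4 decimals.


Step 1: Compute the condition number.
kappa = L/mu = 9/3 = 3.0
Step 2: Compute the convergence rate.
r = 1 - 2/(kappa + 1) = 1 - 2*mu/(L + mu) = (L - mu)/(L + mu) = 6/12 = 0.5


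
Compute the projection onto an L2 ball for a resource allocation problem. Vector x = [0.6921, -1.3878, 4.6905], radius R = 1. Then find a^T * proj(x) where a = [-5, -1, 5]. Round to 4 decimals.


Step 1: Compute ||x|| (intermediates to 6 decimals).
||x|| = sqrt(0.6921^2 + (-1.3878)^2 + 4.6905^2) = 4.940221
Step 2: Project.
Since ||x|| > R, scale = R/||x|| = 1/4.940221 = 0.20242, proj(x) = scale * x
proj(x) = [0.140095, -0.280918, 0.949451]
Step 3: Dot product.
a^T * proj(x) = -5*0.140095 - 1*(-0.280918) + 5*0.949451 = 4.3277


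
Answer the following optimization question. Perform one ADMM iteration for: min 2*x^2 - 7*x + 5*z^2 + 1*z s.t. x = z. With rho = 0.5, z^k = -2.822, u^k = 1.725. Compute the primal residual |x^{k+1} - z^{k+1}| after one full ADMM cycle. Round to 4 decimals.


ADMM iteration with rho = 0.5, z^k = -2.822, u^k = 1.725
Step 1: x-update.
Minimize 2*x^2 - 7*x + (0.5/2)*(x + 2.822 + 1.725)^2
FOC: (2*2 + 0.5)*x = 7 + 0.5*(-2.822 - 1.725)
x^{k+1} = 1.0503
Step 2: z-update.
Minimize 5*z^2 + 1*z + (0.5/2)*(1.0503 - z + 1.725)^2
FOC: (2*5 + 0.5)*z = -1 + 0.5*(1.0503 + 1.725)
z^{k+1} = 0.0369
Step 3: u-update.
u^{k+1} = 1.725 + 1.0503 - 0.0369 = 2.7384
Step 4: Primal residual = |1.0503 - 0.0369| = 1.0134


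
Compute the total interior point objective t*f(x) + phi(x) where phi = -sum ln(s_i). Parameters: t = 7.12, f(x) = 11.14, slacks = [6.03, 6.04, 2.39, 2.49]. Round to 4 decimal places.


Step 1: Compute log-barrier.
ln values: [1.7967, 1.7984, 0.8713, 0.9123]
phi = -(1.7967 + 1.7984 + 0.8713 + 0.9123) = -5.3787
Step 2: Compute augmented objective.
t*f(x) = 7.12*11.14 = 79.3168
Total = 79.3168 - 5.3787 = 73.9381


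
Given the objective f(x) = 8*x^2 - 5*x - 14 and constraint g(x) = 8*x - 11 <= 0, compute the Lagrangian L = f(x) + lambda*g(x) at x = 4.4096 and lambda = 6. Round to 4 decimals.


Step 1: Evaluate f(x).
f(4.4096) = 8*4.4096^2 - 5*4.4096 - 14 = 119.5086
Step 2: Evaluate g(x).
g(4.4096) = 8*4.4096 - 11 = 24.2768
Step 3: Compute Lagrangian.
L = 119.5086 + 6*24.2768 = 265.1694


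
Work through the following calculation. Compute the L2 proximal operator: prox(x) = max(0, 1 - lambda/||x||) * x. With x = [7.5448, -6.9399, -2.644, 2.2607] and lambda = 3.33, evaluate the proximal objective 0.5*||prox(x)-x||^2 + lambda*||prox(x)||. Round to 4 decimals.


Step 1: Compute ||x||.
||x|| = 10.8253
Step 2: Compute scaling factor.
scale = max(0, 1 - 3.33/10.8253) = 0.6924
Step 3: prox(x) = [5.2239, -4.8051, -1.8307, 1.5653]
||prox(x)|| = 7.4953
Step 4: Proximal objective.
0.5*||prox-x||^2 = 5.5445
lambda*||prox|| = 24.9593
Total = 30.5039


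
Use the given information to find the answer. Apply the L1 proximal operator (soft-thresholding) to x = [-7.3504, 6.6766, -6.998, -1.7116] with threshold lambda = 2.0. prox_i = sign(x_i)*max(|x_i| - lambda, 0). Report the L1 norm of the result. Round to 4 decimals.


Soft-thresholding with lambda = 2.0:
prox(-7.3504) = sign(-7.3504)*max(|-7.3504| - 2.0, 0) = -5.3504
prox(6.6766) = sign(6.6766)*max(|6.6766| - 2.0, 0) = 4.6766
prox(-6.998) = sign(-6.998)*max(|-6.998| - 2.0, 0) = -4.998
prox(-1.7116) = sign(-1.7116)*max(|-1.7116| - 2.0, 0) = 0.0
prox(x) = [-5.3504, 4.6766, -4.998, 0.0]
||prox(x)||_1 = 5.3504 + 4.6766 + 4.998 + 0.0 = 15.025


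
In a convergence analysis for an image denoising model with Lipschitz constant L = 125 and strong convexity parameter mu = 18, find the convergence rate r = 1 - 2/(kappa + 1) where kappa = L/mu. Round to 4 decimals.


Step 1: Compute the condition number.
kappa = L/mu = 125/18 = 6.9444
Step 2: Compute the convergence rate.
r = 1 - 2/(kappa + 1) = 1 - 2*mu/(L + mu) = (L - mu)/(L + mu) = 107/143 = 0.7483


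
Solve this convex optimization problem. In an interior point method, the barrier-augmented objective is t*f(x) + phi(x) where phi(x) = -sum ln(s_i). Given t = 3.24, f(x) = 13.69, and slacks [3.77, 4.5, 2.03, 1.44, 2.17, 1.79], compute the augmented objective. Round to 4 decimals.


Step 1: Compute log-barrier.
ln values: [1.3271, 1.5041, 0.708, 0.3646, 0.7747, 0.5822]
phi = -(1.3271 + 1.5041 + 0.708 + 0.3646 + 0.7747 + 0.5822) = -5.2608
Step 2: Compute augmented objective.
t*f(x) = 3.24*13.69 = 44.3556
Total = 44.3556 - 5.2608 = 39.0948


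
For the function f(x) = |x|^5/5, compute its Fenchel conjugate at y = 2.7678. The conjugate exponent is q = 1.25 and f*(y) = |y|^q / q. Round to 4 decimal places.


The conjugate exponent q satisfies 1/p + 1/q = 1.
p = 5, so q = 5/(5 - 1) = 1.25
|y|^q = 2.7678^1.25 = 3.57
f*(2.7678) = 3.57 / 1.25 = 2.856


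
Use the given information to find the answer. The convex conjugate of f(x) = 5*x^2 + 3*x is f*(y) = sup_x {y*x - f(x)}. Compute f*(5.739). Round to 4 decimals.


f*(y) = sup_x {y*x - a*x^2 - b*x} = sup_x {(y-b)*x - a*x^2}
FOC: (y - b) - 2a*x = 0 => x* = (y - b)/(2a)
x* = (5.739 - 3)/(2*5) = 0.2739
f*(5.739) = (y-b)^2/(4a) = (5.739 - 3)^2/(4*5)
= 7.5021/20 = 0.3751


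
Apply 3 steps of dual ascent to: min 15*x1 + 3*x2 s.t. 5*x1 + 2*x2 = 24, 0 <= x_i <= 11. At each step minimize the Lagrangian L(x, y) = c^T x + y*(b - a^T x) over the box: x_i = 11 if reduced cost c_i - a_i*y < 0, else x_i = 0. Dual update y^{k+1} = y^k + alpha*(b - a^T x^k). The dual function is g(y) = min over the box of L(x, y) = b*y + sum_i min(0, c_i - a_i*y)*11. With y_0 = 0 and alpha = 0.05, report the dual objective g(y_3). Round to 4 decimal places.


Dual ascent for LP: min 15*x1 + 3*x2, 5*x1 + 2*x2 = 24, 0 <= x_i <= 11
Step 1: y^k = 0.0, reduced costs: (15.0, 3.0)
  x^k = (0.0, 0.0), subgradient = b - a^T x = 24.0
  y^{k+1} = 0.0 + 0.05*24.0 = 1.2
Step 2: y^k = 1.2, reduced costs: (9.0, 0.6)
  x^k = (0.0, 0.0), subgradient = b - a^T x = 24.0
  y^{k+1} = 1.2 + 0.05*24.0 = 2.4
Step 3: y^k = 2.4, reduced costs: (3.0, -1.8)
  x^k = (0.0, 11.0), subgradient = b - a^T x = 2.0
  y^{k+1} = 2.4 + 0.05*2.0 = 2.5
Dual objective at y_3 = 2.5: reduced costs (2.5, -2.0), box minimizer x = (0.0, 11.0)
g(y_3) = b*y + (c1 - a1*y)*x1 + (c2 - a2*y)*x2 = 24*2.5 + 2.5*0.0 + (-2.0)*11.0 = 60.0 + 0.0 - 22.0 = 38.0


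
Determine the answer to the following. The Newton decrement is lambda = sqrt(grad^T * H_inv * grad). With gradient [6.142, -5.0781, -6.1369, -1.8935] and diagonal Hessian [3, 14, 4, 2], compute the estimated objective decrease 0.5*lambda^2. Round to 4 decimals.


Step 1: H is diagonal, so H^(-1) * g = [2.0473, -0.3627, -1.5342, -0.9468].
Step 2: g^T H^(-1) g = sum_i g_i^2 / H_ii
  = (6.142)^2/3 + (-5.0781)^2/14 + (-6.1369)^2/4 + (-1.8935)^2/2
  = 12.5747 + 1.8419 + 9.4154 + 1.7927 = 25.6247
Step 3: Objective decrease = 0.5 * g^T H^(-1) g = 12.8124


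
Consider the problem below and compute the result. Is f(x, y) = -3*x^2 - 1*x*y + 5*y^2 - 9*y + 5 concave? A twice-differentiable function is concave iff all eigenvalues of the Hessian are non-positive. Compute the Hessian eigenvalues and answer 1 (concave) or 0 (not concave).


The Hessian of f(x,y) = -3*x^2 - 1*x*y + 5*y^2 - 9*y + 5 is:
H = [[-6, -1], [-1, 10]]
Trace = -6 + 10 = 4
Determinant = -6*10 - (-1)^2 = -61
Discriminant = (4)^2 - 4*-61 = 260.0
Eigenvalues: lambda_1 = -6.0623, lambda_2 = 10.0623
The function is not concave.

0


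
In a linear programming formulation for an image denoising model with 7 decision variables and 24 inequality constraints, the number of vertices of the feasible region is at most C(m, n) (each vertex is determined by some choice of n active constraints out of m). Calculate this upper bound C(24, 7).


Each vertex corresponds to some choice of n active constraints out of m, so the number of vertices is at most C(m, n) = m! / (n!(m-n)!).
m = 24, n = 7
Numerator: 24 * 23 * 22 * 21 * 20 * 19 * 18
Denominator: 7! = 5040
C(24, 7) = 346104


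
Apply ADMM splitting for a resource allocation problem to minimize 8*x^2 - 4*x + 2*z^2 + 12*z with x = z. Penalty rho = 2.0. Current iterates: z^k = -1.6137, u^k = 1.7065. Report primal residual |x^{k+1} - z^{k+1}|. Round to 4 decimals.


ADMM iteration with rho = 2.0, z^k = -1.6137, u^k = 1.7065
Step 1: x-update.
Minimize 8*x^2 - 4*x + (2.0/2)*(x + 1.6137 + 1.7065)^2
FOC: (2*8 + 2.0)*x = 4 + 2.0*(-1.6137 - 1.7065)
x^{k+1} = -0.1467
Step 2: z-update.
Minimize 2*z^2 + 12*z + (2.0/2)*(-0.1467 - z + 1.7065)^2
FOC: (2*2 + 2.0)*z = -12 + 2.0*(-0.1467 + 1.7065)
z^{k+1} = -1.4801
Step 3: u-update.
u^{k+1} = 1.7065 - 0.1467 + 1.4801 = 3.0399
Step 4: Primal residual = |-0.1467 + 1.4801| = 1.3334


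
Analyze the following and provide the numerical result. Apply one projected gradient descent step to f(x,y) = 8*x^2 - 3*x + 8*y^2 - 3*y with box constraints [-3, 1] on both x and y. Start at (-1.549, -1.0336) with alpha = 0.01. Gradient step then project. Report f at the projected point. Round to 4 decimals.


Step 1: Compute gradient at (-1.549, -1.0336).
grad_x = 2*8*-1.549 - 3 = -27.784
grad_y = 2*8*-1.0336 - 3 = -19.5376
Step 2: Gradient step.
x_raw = -1.549 - 0.01*-27.784 = -1.2712
y_raw = -1.0336 - 0.01*-19.5376 = -0.8382
Step 3: Project onto [-3, 1].
x_proj = clip(-1.2712) = -1.2712
y_proj = clip(-0.8382) = -0.8382
Step 4: Evaluate f.
f(-1.2712, -0.8382) = 24.8759


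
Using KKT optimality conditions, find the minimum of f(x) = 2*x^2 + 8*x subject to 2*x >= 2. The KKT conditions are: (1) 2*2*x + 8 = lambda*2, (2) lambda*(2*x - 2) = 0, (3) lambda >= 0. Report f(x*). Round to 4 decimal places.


Step 1: Try lambda = 0 (constraint inactive).
x_unc = -8/(2*2) = -2.0
Check: 2*-2.0 = -4.0 < 2 -- violated!
Step 2: Constraint must be active: 2*x = 2
x* = 2/2 = 1.0
lambda = (2*2*1.0 + 8)/2 = 6.0
Step 3: Compute optimal value.
f(x*) = 2*1.0^2 + 8*1.0 = 10.0


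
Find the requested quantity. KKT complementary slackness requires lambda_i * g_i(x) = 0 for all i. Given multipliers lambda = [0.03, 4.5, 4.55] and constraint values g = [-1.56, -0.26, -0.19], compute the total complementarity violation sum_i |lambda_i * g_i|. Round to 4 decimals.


KKT complementary slackness check:
lambda_1 * g_1 = 0.03 * -1.56 = -0.0468
lambda_2 * g_2 = 4.5 * -0.26 = -1.17
lambda_3 * g_3 = 4.55 * -0.19 = -0.8645
Total violation = 0.0468 + 1.17 + 0.8645 = 2.0813


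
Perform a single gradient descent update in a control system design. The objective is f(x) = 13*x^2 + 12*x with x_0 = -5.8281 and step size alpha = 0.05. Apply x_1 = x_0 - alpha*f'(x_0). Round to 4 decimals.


We compute the gradient at x_0 and apply the update.
f'(x) = 26*x + 12
f'(-5.8281) = 26*-5.8281 + 12 = -139.5306
x_1 = -5.8281 - 0.05*-139.5306 = 1.1484


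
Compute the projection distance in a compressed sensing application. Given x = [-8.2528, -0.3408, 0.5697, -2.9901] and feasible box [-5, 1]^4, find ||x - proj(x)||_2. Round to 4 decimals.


Project each component onto [-5, 1].
clip(-8.2528) = -5.0, clip(-0.3408) = -0.3408, clip(0.5697) = 0.5697, clip(-2.9901) = -2.9901
Projection = [-5.0, -0.3408, 0.5697, -2.9901]
Squared diffs: [10.5807, 0.0, 0.0, 0.0]
Distance = sqrt(10.5807) = 3.2528
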